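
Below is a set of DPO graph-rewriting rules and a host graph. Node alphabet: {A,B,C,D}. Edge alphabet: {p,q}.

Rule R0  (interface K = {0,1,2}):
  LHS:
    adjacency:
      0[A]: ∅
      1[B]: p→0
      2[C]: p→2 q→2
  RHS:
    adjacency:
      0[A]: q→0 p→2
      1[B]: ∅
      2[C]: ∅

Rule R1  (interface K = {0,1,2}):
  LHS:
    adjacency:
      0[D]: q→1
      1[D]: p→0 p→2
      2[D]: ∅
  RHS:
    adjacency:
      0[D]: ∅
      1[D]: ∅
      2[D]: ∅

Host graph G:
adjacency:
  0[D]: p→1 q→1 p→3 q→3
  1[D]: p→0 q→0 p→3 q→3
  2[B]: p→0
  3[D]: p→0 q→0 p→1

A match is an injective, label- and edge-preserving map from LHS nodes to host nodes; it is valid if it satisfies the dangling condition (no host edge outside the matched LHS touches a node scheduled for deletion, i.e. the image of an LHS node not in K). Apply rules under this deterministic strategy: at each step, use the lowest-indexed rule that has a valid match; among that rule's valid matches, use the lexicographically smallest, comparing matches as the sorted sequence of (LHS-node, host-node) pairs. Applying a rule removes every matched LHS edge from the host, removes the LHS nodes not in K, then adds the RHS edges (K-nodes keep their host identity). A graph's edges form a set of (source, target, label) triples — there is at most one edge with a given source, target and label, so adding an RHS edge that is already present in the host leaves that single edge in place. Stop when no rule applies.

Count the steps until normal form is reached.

Answer: 3

Rewrite trace:
[0] host  ⇒  4 nodes, 12 edges  {0-p->1 0-q->1 0-p->3 0-q->3 1-p->0 1-q->0 1-p->3 1-q->3 2-p->0 3-p->0 3-q->0 3-p->1}
[1] R1 @ {0↦0, 1↦1, 2↦3}  ⇒  4 nodes, 9 edges  {0-p->1 0-p->3 0-q->3 1-q->0 1-q->3 2-p->0 3-p->0 3-q->0 3-p->1}
[2] R1 @ {0↦0, 1↦3, 2↦1}  ⇒  4 nodes, 6 edges  {0-p->1 0-p->3 1-q->0 1-q->3 2-p->0 3-q->0}
[3] R1 @ {0↦1, 1↦0, 2↦3}  ⇒  4 nodes, 3 edges  {1-q->3 2-p->0 3-q->0}
final graph: no rule applies after step 3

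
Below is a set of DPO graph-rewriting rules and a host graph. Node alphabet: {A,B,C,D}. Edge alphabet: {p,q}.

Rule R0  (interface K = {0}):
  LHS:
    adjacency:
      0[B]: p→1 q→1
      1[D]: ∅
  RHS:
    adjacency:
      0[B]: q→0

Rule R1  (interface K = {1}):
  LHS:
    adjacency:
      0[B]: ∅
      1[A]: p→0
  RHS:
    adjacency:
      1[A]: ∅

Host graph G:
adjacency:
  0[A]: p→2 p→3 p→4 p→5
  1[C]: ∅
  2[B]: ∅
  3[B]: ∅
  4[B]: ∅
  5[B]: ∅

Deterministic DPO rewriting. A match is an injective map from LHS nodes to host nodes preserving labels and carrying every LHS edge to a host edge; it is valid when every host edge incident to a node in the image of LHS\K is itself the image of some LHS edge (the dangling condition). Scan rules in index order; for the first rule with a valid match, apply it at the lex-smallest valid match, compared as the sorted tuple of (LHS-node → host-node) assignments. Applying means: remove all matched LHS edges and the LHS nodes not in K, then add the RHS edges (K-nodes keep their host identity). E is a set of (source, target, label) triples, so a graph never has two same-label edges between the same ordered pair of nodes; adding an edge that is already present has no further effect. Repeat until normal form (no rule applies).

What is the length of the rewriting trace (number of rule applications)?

initial: |V|=6 |E|=4  E = 0-p->2 0-p->3 0-p->4 0-p->5
step 1: apply R1 at {0↦2, 1↦0}  → |V|=5 |E|=3  E = 0-p->3 0-p->4 0-p->5
step 2: apply R1 at {0↦3, 1↦0}  → |V|=4 |E|=2  E = 0-p->4 0-p->5
step 3: apply R1 at {0↦4, 1↦0}  → |V|=3 |E|=1  E = 0-p->5
step 4: apply R1 at {0↦5, 1↦0}  → |V|=2 |E|=0  E = ∅
halt: no rule applies after step 4

Answer: 4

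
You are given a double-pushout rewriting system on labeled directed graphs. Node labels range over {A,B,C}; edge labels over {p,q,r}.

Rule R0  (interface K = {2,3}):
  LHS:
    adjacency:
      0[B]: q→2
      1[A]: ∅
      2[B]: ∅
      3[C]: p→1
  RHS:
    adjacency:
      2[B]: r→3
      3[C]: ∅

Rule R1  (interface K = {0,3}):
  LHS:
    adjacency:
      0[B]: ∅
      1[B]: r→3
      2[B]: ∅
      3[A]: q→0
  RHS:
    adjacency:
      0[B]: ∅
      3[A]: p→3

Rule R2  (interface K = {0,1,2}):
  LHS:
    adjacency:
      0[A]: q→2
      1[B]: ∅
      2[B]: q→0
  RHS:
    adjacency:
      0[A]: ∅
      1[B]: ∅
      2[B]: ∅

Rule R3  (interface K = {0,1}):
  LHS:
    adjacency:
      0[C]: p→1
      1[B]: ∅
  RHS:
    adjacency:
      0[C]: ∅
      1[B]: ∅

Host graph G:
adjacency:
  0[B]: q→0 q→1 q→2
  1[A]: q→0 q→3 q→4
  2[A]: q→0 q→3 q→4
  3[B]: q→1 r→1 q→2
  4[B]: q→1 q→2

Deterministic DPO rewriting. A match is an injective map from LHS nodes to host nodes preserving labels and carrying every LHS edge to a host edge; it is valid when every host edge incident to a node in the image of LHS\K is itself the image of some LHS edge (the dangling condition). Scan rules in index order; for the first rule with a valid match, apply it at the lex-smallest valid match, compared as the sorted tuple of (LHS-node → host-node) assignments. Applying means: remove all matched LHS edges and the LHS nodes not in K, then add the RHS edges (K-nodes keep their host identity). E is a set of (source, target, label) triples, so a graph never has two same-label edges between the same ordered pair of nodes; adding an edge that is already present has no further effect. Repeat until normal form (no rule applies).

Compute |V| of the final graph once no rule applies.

Answer: 5

Rewrite trace:
start.  V:5 E:14  edges: 0-q->0 0-q->1 0-q->2 1-q->0 1-q->3 1-q->4 2-q->0 2-q->3 2-q->4 3-q->1 3-r->1 3-q->2 4-q->1 4-q->2
1. fire R2 via {0↦1, 1↦0, 2↦3}  →  V:5 E:12  edges: 0-q->0 0-q->1 0-q->2 1-q->0 1-q->4 2-q->0 2-q->3 2-q->4 3-r->1 3-q->2 4-q->1 4-q->2
2. fire R2 via {0↦1, 1↦0, 2↦4}  →  V:5 E:10  edges: 0-q->0 0-q->1 0-q->2 1-q->0 2-q->0 2-q->3 2-q->4 3-r->1 3-q->2 4-q->2
3. fire R2 via {0↦1, 1↦3, 2↦0}  →  V:5 E:8  edges: 0-q->0 0-q->2 2-q->0 2-q->3 2-q->4 3-r->1 3-q->2 4-q->2
4. fire R2 via {0↦2, 1↦0, 2↦3}  →  V:5 E:6  edges: 0-q->0 0-q->2 2-q->0 2-q->4 3-r->1 4-q->2
5. fire R2 via {0↦2, 1↦0, 2↦4}  →  V:5 E:4  edges: 0-q->0 0-q->2 2-q->0 3-r->1
6. fire R2 via {0↦2, 1↦3, 2↦0}  →  V:5 E:2  edges: 0-q->0 3-r->1
final graph: no rule applies after step 6
NF nodes: {0:B, 1:A, 2:A, 3:B, 4:B}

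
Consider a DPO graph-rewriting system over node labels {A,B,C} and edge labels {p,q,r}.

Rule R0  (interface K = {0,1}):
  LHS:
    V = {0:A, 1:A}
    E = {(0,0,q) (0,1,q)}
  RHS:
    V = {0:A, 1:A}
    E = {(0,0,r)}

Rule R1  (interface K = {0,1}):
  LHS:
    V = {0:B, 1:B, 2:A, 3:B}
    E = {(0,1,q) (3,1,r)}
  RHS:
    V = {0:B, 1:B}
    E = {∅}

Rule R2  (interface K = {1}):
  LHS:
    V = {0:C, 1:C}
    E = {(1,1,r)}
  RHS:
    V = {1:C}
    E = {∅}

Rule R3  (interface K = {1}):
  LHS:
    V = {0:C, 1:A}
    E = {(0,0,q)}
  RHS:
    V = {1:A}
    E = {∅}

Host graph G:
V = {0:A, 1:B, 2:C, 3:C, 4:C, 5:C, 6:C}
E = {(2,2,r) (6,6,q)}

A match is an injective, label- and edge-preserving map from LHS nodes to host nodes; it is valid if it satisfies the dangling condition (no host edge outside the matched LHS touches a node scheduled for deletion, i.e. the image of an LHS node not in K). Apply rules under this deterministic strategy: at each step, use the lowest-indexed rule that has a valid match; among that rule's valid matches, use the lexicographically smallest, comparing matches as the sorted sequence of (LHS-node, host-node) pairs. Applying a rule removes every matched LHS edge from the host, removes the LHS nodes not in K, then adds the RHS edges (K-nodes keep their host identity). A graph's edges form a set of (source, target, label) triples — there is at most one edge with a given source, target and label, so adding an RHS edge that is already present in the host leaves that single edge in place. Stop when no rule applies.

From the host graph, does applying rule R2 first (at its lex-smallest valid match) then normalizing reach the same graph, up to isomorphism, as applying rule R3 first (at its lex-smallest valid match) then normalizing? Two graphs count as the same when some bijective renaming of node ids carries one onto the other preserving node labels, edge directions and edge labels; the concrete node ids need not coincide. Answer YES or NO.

branch R2-first: apply at {0↦3, 1↦2} → |E|=1, then 1 more step(s) → NF |V|=5 |E|=0 V={0:A, 1:B, 2:C, 4:C, 5:C} E=∅
branch R3-first: apply at {0↦6, 1↦0} → |E|=1, then 1 more step(s) → NF |V|=5 |E|=0 V={0:A, 1:B, 2:C, 4:C, 5:C} E=∅
graphs isomorphic (equal up to label-preserving node renaming)

Answer: YES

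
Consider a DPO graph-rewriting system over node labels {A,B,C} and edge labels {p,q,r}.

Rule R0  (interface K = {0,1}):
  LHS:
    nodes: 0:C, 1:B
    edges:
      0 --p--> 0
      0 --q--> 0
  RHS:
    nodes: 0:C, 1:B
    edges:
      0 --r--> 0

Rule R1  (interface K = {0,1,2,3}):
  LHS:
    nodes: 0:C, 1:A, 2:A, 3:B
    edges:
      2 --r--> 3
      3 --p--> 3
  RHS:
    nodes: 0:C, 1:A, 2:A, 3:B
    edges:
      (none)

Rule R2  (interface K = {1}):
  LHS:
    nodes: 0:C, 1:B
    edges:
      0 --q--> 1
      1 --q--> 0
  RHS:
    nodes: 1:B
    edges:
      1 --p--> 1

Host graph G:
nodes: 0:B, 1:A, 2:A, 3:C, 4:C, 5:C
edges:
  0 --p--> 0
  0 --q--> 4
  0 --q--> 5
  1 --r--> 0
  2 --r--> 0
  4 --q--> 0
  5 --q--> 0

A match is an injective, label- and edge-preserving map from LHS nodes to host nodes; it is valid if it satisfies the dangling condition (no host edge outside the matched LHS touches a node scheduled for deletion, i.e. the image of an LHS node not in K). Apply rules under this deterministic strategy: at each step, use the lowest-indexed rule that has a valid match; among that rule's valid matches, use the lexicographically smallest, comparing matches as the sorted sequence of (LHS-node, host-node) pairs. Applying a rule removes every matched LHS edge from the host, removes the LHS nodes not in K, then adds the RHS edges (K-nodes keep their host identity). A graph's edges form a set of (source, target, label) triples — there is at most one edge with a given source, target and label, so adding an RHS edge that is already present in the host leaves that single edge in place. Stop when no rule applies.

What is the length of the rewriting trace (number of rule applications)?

initial: |V|=6 |E|=7  E = 0-p->0 0-q->4 0-q->5 1-r->0 2-r->0 4-q->0 5-q->0
step 1: apply R1 at {0↦3, 1↦1, 2↦2, 3↦0}  → |V|=6 |E|=5  E = 0-q->4 0-q->5 1-r->0 4-q->0 5-q->0
step 2: apply R2 at {0↦4, 1↦0}  → |V|=5 |E|=4  E = 0-p->0 0-q->5 1-r->0 5-q->0
step 3: apply R1 at {0↦3, 1↦2, 2↦1, 3↦0}  → |V|=5 |E|=2  E = 0-q->5 5-q->0
step 4: apply R2 at {0↦5, 1↦0}  → |V|=4 |E|=1  E = 0-p->0
normal form: no rule applies after step 4

Answer: 4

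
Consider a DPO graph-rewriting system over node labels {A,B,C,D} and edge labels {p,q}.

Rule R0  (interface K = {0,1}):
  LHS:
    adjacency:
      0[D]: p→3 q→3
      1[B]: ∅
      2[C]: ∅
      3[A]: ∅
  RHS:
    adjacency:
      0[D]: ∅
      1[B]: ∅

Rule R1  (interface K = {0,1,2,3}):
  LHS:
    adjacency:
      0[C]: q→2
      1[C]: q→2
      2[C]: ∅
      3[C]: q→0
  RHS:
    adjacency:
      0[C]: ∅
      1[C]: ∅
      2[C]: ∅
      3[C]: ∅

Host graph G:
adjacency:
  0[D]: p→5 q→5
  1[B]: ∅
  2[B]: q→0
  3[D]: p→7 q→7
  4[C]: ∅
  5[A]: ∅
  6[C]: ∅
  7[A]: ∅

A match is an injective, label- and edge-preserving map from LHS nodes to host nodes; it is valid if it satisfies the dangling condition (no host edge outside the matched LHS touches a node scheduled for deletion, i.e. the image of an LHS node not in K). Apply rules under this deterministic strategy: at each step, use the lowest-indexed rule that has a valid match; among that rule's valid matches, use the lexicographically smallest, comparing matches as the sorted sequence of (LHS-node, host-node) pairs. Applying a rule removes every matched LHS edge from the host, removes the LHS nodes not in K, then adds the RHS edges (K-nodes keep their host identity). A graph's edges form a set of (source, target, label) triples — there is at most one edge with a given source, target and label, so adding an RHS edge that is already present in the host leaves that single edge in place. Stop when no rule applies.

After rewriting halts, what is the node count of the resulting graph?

start.  V:8 E:5  edges: 0-p->5 0-q->5 2-q->0 3-p->7 3-q->7
1. fire R0 via {0↦0, 1↦1, 2↦4, 3↦5}  →  V:6 E:3  edges: 2-q->0 3-p->7 3-q->7
2. fire R0 via {0↦3, 1↦1, 2↦6, 3↦7}  →  V:4 E:1  edges: 2-q->0
final graph: no rule applies after step 2
NF nodes: {0:D, 1:B, 2:B, 3:D}

Answer: 4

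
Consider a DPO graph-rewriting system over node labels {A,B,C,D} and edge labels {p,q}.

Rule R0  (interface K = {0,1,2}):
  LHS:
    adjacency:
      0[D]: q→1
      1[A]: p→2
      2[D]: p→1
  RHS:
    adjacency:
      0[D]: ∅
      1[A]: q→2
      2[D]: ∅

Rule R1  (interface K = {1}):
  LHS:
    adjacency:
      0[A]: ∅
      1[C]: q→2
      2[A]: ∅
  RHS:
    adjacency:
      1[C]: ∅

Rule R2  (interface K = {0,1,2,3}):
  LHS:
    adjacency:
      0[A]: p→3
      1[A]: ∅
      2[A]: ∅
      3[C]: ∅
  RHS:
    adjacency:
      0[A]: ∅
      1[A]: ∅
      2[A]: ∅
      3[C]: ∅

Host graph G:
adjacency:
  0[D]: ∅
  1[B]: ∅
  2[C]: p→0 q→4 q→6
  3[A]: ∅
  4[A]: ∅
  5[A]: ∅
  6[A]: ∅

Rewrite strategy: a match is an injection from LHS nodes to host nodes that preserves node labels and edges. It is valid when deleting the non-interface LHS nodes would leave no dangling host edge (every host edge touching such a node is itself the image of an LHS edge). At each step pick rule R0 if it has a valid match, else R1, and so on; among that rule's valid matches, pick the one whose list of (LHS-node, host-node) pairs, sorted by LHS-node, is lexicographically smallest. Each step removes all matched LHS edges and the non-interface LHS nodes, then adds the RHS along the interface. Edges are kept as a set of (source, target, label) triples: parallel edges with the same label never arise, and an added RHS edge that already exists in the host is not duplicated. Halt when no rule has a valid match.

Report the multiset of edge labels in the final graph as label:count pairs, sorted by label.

[0] host  ⇒  7 nodes, 3 edges  {2-p->0 2-q->4 2-q->6}
[1] R1 @ {0↦3, 1↦2, 2↦4}  ⇒  5 nodes, 2 edges  {2-p->0 2-q->6}
[2] R1 @ {0↦5, 1↦2, 2↦6}  ⇒  3 nodes, 1 edges  {2-p->0}
final graph: no rule applies after step 2
NF edges: [(2, 0, 'p')]

Answer: p:1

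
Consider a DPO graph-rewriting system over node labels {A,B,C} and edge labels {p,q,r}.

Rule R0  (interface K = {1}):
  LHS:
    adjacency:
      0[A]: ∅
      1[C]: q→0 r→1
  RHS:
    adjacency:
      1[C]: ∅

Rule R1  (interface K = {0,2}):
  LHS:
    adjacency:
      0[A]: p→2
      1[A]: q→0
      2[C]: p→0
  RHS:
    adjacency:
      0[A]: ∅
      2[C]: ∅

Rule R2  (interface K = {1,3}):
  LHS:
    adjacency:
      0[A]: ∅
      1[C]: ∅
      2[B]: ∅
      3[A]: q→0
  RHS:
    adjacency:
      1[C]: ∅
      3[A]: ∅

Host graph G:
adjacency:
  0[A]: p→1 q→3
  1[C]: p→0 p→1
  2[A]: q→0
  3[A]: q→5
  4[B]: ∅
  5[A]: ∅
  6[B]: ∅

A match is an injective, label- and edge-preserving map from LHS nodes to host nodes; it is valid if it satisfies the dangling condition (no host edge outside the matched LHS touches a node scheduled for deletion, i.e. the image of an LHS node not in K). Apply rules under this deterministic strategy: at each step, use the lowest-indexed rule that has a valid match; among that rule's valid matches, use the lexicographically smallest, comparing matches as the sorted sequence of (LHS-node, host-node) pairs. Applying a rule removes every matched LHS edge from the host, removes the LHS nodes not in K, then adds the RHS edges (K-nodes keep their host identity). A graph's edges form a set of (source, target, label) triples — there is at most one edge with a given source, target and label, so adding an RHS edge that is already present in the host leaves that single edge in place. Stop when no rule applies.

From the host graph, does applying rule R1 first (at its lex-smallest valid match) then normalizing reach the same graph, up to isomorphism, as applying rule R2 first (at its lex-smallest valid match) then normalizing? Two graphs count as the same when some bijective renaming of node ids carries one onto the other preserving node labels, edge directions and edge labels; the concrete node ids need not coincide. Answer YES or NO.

Answer: YES

Derivation:
branch R1-first: apply at {0↦0, 1↦2, 2↦1} → |E|=3, then 2 more step(s) → NF |V|=2 |E|=1 V={0:A, 1:C} E=1-p->1
branch R2-first: apply at {0↦5, 1↦1, 2↦4, 3↦3} → |E|=5, then 2 more step(s) → NF |V|=2 |E|=1 V={0:A, 1:C} E=1-p->1
graphs isomorphic (equal up to label-preserving node renaming)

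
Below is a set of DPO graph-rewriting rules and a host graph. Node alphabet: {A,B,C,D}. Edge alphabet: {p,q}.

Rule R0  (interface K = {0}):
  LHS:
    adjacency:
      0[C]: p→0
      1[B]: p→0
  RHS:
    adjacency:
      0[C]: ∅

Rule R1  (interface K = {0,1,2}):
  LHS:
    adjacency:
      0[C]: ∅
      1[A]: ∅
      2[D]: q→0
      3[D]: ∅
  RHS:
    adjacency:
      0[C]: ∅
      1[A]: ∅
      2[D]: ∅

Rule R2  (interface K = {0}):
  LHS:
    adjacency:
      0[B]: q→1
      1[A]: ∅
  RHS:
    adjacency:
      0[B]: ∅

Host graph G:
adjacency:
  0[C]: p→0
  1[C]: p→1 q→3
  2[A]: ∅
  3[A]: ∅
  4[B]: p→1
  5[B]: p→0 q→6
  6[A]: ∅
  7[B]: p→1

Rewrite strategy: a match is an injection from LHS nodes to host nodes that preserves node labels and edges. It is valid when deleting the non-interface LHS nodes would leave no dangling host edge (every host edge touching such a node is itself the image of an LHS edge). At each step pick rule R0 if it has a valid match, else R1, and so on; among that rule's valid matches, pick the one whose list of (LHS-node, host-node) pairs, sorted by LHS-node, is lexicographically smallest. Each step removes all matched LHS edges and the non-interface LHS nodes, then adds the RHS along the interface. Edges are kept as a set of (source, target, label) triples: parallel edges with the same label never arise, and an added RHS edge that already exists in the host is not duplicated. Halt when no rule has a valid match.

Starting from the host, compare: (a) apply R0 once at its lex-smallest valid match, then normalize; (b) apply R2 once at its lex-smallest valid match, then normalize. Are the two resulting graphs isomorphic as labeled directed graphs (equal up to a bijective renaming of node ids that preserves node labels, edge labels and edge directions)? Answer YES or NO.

branch R0-first: apply at {0↦1, 1↦4} → |E|=5, then 2 more step(s) → NF |V|=5 |E|=2 V={0:C, 1:C, 2:A, 3:A, 7:B} E=1-q->3 7-p->1
branch R2-first: apply at {0↦5, 1↦6} → |E|=6, then 2 more step(s) → NF |V|=5 |E|=2 V={0:C, 1:C, 2:A, 3:A, 7:B} E=1-q->3 7-p->1
graphs isomorphic (equal up to label-preserving node renaming)

Answer: YES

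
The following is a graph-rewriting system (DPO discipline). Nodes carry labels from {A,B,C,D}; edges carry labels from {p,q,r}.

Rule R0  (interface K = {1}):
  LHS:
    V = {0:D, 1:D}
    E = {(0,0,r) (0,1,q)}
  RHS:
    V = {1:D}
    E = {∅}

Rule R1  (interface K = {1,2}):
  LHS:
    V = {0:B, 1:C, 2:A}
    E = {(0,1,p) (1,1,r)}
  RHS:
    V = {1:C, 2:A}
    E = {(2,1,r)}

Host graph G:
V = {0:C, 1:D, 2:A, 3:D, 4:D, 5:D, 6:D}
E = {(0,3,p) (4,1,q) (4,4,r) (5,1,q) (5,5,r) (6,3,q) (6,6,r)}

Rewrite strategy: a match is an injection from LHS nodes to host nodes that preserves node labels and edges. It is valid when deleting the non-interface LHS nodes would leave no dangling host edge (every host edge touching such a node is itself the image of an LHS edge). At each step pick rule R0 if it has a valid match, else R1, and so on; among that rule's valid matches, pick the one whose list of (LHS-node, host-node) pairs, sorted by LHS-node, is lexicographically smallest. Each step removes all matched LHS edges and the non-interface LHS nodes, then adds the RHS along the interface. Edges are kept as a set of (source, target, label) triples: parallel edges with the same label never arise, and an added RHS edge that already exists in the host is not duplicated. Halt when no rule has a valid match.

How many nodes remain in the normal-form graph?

Answer: 4

Rewrite trace:
start.  V:7 E:7  edges: 0-p->3 4-q->1 4-r->4 5-q->1 5-r->5 6-q->3 6-r->6
1. fire R0 via {0↦4, 1↦1}  →  V:6 E:5  edges: 0-p->3 5-q->1 5-r->5 6-q->3 6-r->6
2. fire R0 via {0↦5, 1↦1}  →  V:5 E:3  edges: 0-p->3 6-q->3 6-r->6
3. fire R0 via {0↦6, 1↦3}  →  V:4 E:1  edges: 0-p->3
halt: no rule applies after step 3
NF nodes: {0:C, 1:D, 2:A, 3:D}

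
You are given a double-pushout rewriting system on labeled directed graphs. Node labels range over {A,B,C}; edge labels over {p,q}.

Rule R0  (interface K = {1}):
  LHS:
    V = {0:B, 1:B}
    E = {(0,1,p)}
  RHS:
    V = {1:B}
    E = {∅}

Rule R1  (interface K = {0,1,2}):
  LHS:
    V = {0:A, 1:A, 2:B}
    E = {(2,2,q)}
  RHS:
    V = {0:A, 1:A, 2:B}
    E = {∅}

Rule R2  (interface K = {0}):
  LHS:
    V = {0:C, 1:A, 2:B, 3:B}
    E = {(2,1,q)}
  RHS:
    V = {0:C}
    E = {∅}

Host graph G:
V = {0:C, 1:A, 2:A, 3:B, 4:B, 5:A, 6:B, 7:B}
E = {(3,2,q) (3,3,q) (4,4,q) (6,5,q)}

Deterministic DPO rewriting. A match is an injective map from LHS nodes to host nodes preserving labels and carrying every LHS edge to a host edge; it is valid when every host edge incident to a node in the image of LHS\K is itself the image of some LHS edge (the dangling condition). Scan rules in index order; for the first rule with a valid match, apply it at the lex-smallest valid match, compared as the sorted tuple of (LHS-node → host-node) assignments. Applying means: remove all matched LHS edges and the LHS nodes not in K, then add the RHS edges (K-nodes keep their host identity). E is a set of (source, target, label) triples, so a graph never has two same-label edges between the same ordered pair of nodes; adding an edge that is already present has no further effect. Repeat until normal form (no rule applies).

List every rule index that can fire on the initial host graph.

Answer: [R1,R2]

Steps:
R0: no valid match — LHS pattern not found
R1: 12 valid matches — {0↦1, 1↦2, 2↦3}, {0↦1, 1↦2, 2↦4}, {0↦1, 1↦5, 2↦3} (+9 more)
R2: 1 valid match — {0↦0, 1↦5, 2↦6, 3↦7}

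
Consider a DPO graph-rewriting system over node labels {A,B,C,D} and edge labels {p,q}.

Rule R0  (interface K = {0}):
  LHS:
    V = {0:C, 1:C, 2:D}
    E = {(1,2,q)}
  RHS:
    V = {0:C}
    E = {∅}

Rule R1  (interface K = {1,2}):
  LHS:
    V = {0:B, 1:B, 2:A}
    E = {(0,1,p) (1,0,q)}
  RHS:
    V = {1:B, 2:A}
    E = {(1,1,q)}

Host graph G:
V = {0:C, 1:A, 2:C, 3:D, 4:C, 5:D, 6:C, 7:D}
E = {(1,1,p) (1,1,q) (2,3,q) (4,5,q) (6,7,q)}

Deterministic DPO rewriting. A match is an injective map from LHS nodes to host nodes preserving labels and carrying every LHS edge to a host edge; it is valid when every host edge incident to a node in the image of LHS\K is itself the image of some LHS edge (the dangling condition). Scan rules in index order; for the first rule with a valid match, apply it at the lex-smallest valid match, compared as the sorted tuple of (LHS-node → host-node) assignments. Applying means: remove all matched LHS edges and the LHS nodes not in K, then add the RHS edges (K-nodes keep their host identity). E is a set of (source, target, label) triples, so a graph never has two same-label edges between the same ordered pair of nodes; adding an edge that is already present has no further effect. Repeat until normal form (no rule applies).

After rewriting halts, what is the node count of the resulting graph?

[0] host  ⇒  8 nodes, 5 edges  {1-p->1 1-q->1 2-q->3 4-q->5 6-q->7}
[1] R0 @ {0↦0, 1↦2, 2↦3}  ⇒  6 nodes, 4 edges  {1-p->1 1-q->1 4-q->5 6-q->7}
[2] R0 @ {0↦0, 1↦4, 2↦5}  ⇒  4 nodes, 3 edges  {1-p->1 1-q->1 6-q->7}
[3] R0 @ {0↦0, 1↦6, 2↦7}  ⇒  2 nodes, 2 edges  {1-p->1 1-q->1}
normal form: no rule applies after step 3
NF nodes: {0:C, 1:A}

Answer: 2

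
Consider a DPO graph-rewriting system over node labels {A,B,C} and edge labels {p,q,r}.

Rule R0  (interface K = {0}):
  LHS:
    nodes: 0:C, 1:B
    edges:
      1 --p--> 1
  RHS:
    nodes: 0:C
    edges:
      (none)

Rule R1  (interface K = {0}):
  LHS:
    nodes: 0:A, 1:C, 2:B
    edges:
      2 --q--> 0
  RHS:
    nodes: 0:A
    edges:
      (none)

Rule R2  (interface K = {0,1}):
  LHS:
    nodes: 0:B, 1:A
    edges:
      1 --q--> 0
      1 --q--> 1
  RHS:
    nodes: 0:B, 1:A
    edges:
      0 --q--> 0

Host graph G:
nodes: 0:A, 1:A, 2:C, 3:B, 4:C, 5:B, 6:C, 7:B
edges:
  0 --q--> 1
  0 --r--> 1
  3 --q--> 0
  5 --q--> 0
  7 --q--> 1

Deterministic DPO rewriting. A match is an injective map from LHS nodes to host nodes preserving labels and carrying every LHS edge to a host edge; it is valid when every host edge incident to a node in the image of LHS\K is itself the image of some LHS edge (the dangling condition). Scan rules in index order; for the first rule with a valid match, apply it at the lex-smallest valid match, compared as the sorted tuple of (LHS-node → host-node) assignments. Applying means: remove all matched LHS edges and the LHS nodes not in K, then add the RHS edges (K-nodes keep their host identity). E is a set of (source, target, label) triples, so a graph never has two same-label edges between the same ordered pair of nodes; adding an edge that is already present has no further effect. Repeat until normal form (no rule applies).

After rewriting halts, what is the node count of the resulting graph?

Answer: 2

Steps:
start.  V:8 E:5  edges: 0-q->1 0-r->1 3-q->0 5-q->0 7-q->1
1. fire R1 via {0↦0, 1↦2, 2↦3}  →  V:6 E:4  edges: 0-q->1 0-r->1 5-q->0 7-q->1
2. fire R1 via {0↦0, 1↦4, 2↦5}  →  V:4 E:3  edges: 0-q->1 0-r->1 7-q->1
3. fire R1 via {0↦1, 1↦6, 2↦7}  →  V:2 E:2  edges: 0-q->1 0-r->1
halt: no rule applies after step 3
NF nodes: {0:A, 1:A}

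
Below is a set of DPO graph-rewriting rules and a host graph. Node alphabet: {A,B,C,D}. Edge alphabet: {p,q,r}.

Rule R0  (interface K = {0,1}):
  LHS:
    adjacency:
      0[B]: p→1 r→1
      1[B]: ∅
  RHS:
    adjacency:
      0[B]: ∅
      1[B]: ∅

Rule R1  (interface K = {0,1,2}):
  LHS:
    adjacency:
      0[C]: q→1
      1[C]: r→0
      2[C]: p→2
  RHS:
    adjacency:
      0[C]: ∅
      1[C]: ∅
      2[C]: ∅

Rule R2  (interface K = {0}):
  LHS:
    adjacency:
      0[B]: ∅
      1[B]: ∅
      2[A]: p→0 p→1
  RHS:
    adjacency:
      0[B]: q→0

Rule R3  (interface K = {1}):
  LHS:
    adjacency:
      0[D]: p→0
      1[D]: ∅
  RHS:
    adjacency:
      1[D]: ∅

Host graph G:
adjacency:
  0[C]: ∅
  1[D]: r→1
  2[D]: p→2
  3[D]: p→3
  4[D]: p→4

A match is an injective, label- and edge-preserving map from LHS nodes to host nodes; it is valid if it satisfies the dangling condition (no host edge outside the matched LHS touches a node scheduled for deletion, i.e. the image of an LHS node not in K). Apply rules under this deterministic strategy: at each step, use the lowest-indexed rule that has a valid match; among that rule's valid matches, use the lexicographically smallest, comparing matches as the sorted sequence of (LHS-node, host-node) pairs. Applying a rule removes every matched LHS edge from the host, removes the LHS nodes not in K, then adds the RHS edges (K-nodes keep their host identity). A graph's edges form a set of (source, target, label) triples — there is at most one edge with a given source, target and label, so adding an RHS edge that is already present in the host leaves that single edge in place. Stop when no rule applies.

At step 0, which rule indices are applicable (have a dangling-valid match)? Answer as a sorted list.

Answer: [R3]

Derivation:
R0: no valid match — LHS pattern not found
R1: no valid match — LHS pattern not found
R2: no valid match — LHS pattern not found
R3: 9 valid matches — {0↦2, 1↦1}, {0↦2, 1↦3}, {0↦2, 1↦4} (+6 more)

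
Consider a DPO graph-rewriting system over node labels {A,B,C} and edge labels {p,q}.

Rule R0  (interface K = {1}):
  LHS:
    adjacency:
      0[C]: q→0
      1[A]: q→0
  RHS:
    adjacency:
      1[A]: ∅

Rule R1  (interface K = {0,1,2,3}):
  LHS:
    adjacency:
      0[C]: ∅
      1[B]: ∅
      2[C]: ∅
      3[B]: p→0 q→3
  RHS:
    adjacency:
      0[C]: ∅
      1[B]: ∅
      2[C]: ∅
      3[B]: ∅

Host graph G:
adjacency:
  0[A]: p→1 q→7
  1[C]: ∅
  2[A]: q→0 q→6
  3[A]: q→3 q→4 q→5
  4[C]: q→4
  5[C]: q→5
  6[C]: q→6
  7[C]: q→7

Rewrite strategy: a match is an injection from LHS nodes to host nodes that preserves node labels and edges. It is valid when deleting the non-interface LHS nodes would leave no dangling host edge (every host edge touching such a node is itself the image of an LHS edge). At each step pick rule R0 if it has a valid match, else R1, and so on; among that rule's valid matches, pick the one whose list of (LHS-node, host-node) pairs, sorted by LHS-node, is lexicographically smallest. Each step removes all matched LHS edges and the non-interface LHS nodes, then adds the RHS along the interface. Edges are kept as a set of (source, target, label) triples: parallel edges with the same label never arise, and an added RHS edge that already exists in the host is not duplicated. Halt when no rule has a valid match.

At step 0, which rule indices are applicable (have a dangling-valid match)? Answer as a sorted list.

R0: 4 valid matches — {0↦4, 1↦3}, {0↦5, 1↦3}, {0↦6, 1↦2} (+1 more)
R1: no valid match — LHS pattern not found

Answer: [R0]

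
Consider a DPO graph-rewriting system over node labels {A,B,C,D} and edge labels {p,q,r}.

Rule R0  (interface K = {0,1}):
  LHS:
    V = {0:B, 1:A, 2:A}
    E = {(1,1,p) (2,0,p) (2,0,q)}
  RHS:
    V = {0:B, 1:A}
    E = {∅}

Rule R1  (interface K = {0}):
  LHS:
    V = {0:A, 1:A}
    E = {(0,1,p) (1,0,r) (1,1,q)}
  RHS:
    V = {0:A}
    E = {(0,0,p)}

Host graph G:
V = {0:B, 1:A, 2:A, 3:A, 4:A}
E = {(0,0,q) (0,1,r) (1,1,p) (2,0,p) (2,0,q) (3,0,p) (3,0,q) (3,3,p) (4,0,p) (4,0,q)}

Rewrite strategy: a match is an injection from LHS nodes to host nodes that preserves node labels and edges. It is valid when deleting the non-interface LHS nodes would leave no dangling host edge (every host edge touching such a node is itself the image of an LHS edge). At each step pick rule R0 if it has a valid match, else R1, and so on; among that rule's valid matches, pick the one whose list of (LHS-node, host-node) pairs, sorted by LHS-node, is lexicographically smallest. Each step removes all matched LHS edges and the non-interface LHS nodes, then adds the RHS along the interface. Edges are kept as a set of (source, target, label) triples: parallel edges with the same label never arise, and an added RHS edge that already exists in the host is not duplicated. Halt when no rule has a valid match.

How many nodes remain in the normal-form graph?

Answer: 3

Rewrite trace:
[0] host  ⇒  5 nodes, 10 edges  {0-q->0 0-r->1 1-p->1 2-p->0 2-q->0 3-p->0 3-q->0 3-p->3 4-p->0 4-q->0}
[1] R0 @ {0↦0, 1↦1, 2↦2}  ⇒  4 nodes, 7 edges  {0-q->0 0-r->1 3-p->0 3-q->0 3-p->3 4-p->0 4-q->0}
[2] R0 @ {0↦0, 1↦3, 2↦4}  ⇒  3 nodes, 4 edges  {0-q->0 0-r->1 3-p->0 3-q->0}
halt: no rule applies after step 2
NF nodes: {0:B, 1:A, 3:A}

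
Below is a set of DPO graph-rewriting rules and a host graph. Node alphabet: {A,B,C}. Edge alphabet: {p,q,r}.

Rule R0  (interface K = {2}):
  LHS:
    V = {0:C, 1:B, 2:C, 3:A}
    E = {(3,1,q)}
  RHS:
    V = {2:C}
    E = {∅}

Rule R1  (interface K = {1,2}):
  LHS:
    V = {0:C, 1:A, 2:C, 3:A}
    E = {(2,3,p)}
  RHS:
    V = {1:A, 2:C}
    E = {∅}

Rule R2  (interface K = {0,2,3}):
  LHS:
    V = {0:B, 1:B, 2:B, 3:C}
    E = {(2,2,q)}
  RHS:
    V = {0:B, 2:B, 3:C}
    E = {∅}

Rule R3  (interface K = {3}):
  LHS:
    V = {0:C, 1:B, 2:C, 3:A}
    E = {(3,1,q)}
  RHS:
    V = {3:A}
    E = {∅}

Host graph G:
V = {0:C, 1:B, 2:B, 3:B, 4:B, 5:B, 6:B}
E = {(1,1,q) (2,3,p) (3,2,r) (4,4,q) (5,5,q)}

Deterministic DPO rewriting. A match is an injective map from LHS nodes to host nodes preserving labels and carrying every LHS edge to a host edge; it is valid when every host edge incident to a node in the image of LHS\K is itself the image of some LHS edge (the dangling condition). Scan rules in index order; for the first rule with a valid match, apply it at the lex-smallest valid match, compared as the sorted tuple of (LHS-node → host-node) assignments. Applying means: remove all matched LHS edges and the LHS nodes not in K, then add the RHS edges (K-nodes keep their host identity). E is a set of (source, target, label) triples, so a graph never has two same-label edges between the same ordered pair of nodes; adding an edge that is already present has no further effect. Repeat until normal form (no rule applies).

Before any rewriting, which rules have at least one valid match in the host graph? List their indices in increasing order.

R0: no valid match — LHS pattern not found
R1: no valid match — LHS pattern not found
R2: 12 valid matches — {0↦1, 1↦6, 2↦4, 3↦0}, {0↦1, 1↦6, 2↦5, 3↦0}, {0↦2, 1↦6, 2↦1, 3↦0} (+9 more)
R3: no valid match — LHS pattern not found

Answer: [R2]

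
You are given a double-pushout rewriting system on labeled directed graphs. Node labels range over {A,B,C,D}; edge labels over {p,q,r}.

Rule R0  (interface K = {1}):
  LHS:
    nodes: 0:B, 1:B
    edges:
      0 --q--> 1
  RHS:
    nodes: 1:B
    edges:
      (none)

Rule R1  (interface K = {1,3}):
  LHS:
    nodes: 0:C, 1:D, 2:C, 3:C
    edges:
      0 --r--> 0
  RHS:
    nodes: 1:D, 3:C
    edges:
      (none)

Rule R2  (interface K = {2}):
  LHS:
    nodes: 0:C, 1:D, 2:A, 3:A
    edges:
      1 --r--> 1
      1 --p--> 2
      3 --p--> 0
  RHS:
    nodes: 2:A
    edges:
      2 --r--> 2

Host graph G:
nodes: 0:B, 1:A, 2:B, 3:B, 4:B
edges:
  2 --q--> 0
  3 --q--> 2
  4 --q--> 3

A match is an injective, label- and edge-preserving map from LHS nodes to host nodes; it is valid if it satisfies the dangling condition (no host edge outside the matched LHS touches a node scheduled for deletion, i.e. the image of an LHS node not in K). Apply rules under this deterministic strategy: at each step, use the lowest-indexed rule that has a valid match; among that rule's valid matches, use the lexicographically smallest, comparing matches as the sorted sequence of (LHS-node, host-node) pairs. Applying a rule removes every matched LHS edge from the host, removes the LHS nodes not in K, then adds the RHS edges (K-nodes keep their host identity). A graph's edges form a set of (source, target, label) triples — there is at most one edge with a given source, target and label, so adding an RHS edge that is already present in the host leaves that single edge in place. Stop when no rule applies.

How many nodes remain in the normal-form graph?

Answer: 2

Rewrite trace:
initial: |V|=5 |E|=3  E = 2-q->0 3-q->2 4-q->3
step 1: apply R0 at {0↦4, 1↦3}  → |V|=4 |E|=2  E = 2-q->0 3-q->2
step 2: apply R0 at {0↦3, 1↦2}  → |V|=3 |E|=1  E = 2-q->0
step 3: apply R0 at {0↦2, 1↦0}  → |V|=2 |E|=0  E = ∅
halt: no rule applies after step 3
NF nodes: {0:B, 1:A}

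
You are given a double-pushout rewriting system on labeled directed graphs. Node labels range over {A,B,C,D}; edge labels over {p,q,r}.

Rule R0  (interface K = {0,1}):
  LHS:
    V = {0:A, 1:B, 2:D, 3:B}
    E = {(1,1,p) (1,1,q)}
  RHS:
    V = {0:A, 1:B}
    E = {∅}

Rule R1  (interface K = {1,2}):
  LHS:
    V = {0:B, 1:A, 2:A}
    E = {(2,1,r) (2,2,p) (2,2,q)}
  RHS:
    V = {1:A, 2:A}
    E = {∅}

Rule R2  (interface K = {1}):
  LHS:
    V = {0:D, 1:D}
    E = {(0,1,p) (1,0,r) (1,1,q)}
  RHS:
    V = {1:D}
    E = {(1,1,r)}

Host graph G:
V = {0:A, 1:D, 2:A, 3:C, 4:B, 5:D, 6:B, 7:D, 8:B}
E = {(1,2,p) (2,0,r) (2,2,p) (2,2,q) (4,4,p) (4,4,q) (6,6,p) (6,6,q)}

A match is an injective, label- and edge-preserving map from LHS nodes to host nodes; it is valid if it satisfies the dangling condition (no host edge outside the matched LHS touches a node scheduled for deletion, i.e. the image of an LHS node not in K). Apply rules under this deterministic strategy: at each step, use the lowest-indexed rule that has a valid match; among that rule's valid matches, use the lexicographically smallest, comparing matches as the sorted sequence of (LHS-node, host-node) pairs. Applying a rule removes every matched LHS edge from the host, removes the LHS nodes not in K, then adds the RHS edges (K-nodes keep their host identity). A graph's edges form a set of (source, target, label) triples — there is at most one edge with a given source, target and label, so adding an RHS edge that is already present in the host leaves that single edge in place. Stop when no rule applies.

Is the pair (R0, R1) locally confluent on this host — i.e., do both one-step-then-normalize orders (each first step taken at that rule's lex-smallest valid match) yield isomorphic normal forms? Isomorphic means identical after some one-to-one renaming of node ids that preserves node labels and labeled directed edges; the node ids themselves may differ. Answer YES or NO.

Answer: NO

Steps:
branch R0-first: apply at {0↦0, 1↦4, 2↦5, 3↦8} → |E|=6, then 2 more step(s) → NF |V|=4 |E|=1 V={0:A, 1:D, 2:A, 3:C} E=1-p->2
branch R1-first: apply at {0↦8, 1↦0, 2↦2} → |E|=5, then 0 more step(s) → NF |V|=8 |E|=5 V={0:A, 1:D, 2:A, 3:C, 4:B, 5:D, 6:B, 7:D} E=1-p->2 4-p->4 4-q->4 6-p->6 6-q->6
graphs not isomorphic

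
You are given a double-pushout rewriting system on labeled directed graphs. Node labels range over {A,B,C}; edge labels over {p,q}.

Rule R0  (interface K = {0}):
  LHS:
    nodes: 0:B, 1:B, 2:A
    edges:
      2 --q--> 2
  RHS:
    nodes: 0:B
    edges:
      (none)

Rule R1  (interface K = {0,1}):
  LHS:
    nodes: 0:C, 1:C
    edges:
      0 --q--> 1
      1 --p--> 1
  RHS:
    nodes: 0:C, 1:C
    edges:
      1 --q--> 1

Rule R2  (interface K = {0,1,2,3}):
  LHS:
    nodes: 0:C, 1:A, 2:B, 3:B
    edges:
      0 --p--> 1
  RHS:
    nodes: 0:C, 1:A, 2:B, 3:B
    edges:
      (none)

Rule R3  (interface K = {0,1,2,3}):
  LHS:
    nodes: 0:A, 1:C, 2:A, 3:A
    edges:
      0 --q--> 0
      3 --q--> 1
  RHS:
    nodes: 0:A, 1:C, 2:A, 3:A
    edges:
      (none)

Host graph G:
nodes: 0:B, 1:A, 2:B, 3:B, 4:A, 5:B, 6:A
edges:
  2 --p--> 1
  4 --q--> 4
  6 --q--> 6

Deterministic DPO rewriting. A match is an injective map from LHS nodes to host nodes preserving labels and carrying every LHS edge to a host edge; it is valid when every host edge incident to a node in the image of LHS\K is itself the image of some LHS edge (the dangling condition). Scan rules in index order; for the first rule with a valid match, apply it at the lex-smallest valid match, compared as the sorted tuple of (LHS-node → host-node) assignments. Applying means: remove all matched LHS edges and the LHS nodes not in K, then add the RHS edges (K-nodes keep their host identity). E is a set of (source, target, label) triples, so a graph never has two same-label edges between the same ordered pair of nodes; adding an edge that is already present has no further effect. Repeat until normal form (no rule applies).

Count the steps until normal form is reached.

Answer: 2

Derivation:
initial: |V|=7 |E|=3  E = 2-p->1 4-q->4 6-q->6
step 1: apply R0 at {0↦0, 1↦3, 2↦4}  → |V|=5 |E|=2  E = 2-p->1 6-q->6
step 2: apply R0 at {0↦0, 1↦5, 2↦6}  → |V|=3 |E|=1  E = 2-p->1
final graph: no rule applies after step 2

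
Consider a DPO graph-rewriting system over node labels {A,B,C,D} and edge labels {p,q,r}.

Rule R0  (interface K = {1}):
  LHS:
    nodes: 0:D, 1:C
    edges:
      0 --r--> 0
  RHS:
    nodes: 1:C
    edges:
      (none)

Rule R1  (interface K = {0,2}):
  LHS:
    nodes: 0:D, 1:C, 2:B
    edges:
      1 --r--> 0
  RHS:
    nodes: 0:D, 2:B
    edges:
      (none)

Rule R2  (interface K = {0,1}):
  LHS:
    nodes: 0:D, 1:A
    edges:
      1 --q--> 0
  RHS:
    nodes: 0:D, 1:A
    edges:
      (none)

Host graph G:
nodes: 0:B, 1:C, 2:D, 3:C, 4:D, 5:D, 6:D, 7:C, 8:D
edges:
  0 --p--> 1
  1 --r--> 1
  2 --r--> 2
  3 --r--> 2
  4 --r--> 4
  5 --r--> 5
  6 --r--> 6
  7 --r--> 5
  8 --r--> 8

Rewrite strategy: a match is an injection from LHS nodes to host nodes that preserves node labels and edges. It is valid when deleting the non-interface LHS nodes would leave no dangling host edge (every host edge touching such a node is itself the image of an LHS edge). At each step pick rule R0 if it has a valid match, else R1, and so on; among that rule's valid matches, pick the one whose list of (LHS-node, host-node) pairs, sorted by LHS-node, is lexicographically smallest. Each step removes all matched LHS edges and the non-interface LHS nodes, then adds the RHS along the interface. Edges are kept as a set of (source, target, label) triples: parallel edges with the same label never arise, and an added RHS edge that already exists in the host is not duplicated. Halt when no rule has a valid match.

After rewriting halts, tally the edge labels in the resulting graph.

[0] host  ⇒  9 nodes, 9 edges  {0-p->1 1-r->1 2-r->2 3-r->2 4-r->4 5-r->5 6-r->6 7-r->5 8-r->8}
[1] R0 @ {0↦4, 1↦1}  ⇒  8 nodes, 8 edges  {0-p->1 1-r->1 2-r->2 3-r->2 5-r->5 6-r->6 7-r->5 8-r->8}
[2] R0 @ {0↦6, 1↦1}  ⇒  7 nodes, 7 edges  {0-p->1 1-r->1 2-r->2 3-r->2 5-r->5 7-r->5 8-r->8}
[3] R0 @ {0↦8, 1↦1}  ⇒  6 nodes, 6 edges  {0-p->1 1-r->1 2-r->2 3-r->2 5-r->5 7-r->5}
[4] R1 @ {0↦2, 1↦3, 2↦0}  ⇒  5 nodes, 5 edges  {0-p->1 1-r->1 2-r->2 5-r->5 7-r->5}
[5] R0 @ {0↦2, 1↦1}  ⇒  4 nodes, 4 edges  {0-p->1 1-r->1 5-r->5 7-r->5}
[6] R1 @ {0↦5, 1↦7, 2↦0}  ⇒  3 nodes, 3 edges  {0-p->1 1-r->1 5-r->5}
[7] R0 @ {0↦5, 1↦1}  ⇒  2 nodes, 2 edges  {0-p->1 1-r->1}
halt: no rule applies after step 7
NF edges: [(0, 1, 'p'), (1, 1, 'r')]

Answer: p:1 r:1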